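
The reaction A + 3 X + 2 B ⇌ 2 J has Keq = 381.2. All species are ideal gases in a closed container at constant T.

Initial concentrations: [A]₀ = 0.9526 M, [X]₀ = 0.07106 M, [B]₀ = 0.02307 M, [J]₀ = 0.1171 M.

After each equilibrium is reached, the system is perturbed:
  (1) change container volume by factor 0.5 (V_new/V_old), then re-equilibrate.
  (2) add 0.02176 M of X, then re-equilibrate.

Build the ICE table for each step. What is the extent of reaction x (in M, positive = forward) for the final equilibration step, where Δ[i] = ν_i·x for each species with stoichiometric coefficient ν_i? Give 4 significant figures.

x = 0.002794 M

Q₀ = 7.5376e+04 vs Keq = 381.2 ⇒ Q>K, reverse
Step 1:
                  A         X         B         J
  init       0.9526   0.07106   0.02307    0.1171
  Δ          0.0232   0.06961   0.04641  -0.04641
  eq         0.9758    0.1407   0.06948   0.07069
  solve Keq expr → x = -0.0232; check Q = 381.2
Then change container volume by factor 0.5 (V_new/V_old).
Step 2:
                  A         X         B         J
  init        1.952    0.2813     0.139    0.1414
  Δ        -0.02796  -0.08387  -0.05592   0.05592
  eq          1.924    0.1975   0.08304    0.1973
  solve Keq expr → x = 0.02796; check Q = 381.2
Then add 0.02176 M of X.
Step 3:
                  A         X         B         J
  init        1.924    0.2192   0.08304    0.1973
  Δ       -0.002794 -0.008382 -0.005588  0.005588
  eq          1.921    0.2108   0.07745    0.2029
  solve Keq expr → x = 0.002794; check Q = 381.2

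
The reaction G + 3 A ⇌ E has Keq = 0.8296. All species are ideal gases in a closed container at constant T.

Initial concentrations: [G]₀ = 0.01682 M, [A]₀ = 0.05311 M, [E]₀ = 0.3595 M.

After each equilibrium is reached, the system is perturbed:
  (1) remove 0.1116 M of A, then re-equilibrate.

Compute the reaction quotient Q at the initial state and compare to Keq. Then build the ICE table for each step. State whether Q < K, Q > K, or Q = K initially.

Q₀ = 1.4267e+05 vs Keq = 0.8296 ⇒ Q>K, reverse
Step 1:
                    G           A           E
  init        0.01682     0.05311      0.3595
  Δ            0.2481      0.7443     -0.2481
  eq           0.2649      0.7974      0.1114
  solve Keq expr → x = -0.2481; check Q = 0.8296
Then remove 0.1116 M of A.
Step 2:
                    G           A           E
  init         0.2649      0.6858      0.1114
  Δ           0.01736     0.05207    -0.01736
  eq           0.2823      0.7378     0.09406
  solve Keq expr → x = -0.01736; check Q = 0.8296

Q₀ = 1.4267e+05; Q > K (proceeds reverse)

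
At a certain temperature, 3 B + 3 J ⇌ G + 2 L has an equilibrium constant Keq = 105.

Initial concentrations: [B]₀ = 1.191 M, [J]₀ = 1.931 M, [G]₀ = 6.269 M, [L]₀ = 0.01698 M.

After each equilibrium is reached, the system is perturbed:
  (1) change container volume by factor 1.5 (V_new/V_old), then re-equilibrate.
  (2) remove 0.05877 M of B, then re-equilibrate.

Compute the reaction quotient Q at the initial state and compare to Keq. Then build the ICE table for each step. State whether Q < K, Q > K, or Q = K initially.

Q₀ = 1.4859e-04 vs Keq = 105 ⇒ Q<K, forward
Step 1:
                  B         J         G         L
  I           1.191     1.931     6.269   0.01698
  C         -0.9081   -0.9081    0.3027    0.6054
  E          0.2829     1.023     6.572    0.6224
  solve Keq expr → x = 0.3027; check Q = 105
Then change container volume by factor 1.5 (V_new/V_old).
Step 2:
                  B         J         G         L
  I          0.1886     0.682     4.381    0.4149
  C         0.05634   0.05634  -0.01878  -0.03756
  E           0.245    0.7383     4.362    0.3773
  solve Keq expr → x = -0.01878; check Q = 105
Then remove 0.05877 M of B.
Step 3:
                  B         J         G         L
  I          0.1862    0.7383     4.362    0.3773
  C         0.03674   0.03674  -0.01225  -0.02449
  E          0.2229     0.775      4.35    0.3529
  solve Keq expr → x = -0.01225; check Q = 105

Q₀ = 1.4859e-04; Q < K (proceeds forward)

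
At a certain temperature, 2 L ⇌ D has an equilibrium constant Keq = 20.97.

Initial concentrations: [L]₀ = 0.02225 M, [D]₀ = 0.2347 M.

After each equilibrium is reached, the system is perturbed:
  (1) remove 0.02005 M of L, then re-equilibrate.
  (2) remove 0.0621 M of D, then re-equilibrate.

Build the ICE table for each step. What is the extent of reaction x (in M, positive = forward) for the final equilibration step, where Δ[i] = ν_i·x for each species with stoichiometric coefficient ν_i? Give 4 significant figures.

x = 0.007459 M

Q₀ = 474.1 vs Keq = 20.97 ⇒ Q>K, reverse
Step 1:
                    L           D
  init        0.02225      0.2347
  Δ           0.07475    -0.03738
  eq            0.097      0.1973
  solve Keq expr → x = -0.03738; check Q = 20.97
Then remove 0.02005 M of L.
Step 2:
                    L           D
  init        0.07695      0.1973
  Δ           0.01783   -0.008916
  eq          0.09479      0.1884
  solve Keq expr → x = -0.008916; check Q = 20.97
Then remove 0.0621 M of D.
Step 3:
                    L           D
  init        0.09479      0.1263
  Δ          -0.01492    0.007459
  eq          0.07987      0.1338
  solve Keq expr → x = 0.007459; check Q = 20.97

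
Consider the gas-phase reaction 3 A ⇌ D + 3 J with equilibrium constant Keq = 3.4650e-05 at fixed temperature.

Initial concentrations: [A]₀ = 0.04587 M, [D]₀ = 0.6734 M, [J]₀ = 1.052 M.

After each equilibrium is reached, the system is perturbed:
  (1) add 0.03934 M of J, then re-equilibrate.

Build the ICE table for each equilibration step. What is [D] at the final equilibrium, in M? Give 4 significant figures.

[D]_eq = 0.3268 M

Q₀ = 8123 vs Keq = 3.4650e-05 ⇒ Q>K, reverse
Step 1:
                    A           D           J
  Initial     0.04587      0.6734       1.052
  Change        1.003     -0.3343      -1.003
  Equil         1.049      0.3391     0.04904
  solve Keq expr → x = -0.3343; check Q = 3.4650e-05
Then add 0.03934 M of J.
Step 2:
                    A           D           J
  Initial       1.049      0.3391     0.08838
  Change      0.03698    -0.01233    -0.03698
  Equil         1.086      0.3268     0.05139
  solve Keq expr → x = -0.01233; check Q = 3.4650e-05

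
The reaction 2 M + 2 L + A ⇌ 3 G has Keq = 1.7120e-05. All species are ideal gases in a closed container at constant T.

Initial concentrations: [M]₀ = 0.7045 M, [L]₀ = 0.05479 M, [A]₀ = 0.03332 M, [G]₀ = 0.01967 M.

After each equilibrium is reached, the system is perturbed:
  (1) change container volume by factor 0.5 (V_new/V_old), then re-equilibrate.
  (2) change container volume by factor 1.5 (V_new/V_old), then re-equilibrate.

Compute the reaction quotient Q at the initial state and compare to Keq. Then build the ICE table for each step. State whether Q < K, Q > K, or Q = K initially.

Q₀ = 0.1533 vs Keq = 1.7120e-05 ⇒ Q>K, reverse
Step 1:
                    M           L           A           G
  I            0.7045     0.05479     0.03332     0.01967
  C           0.01234     0.01234     0.00617    -0.01851
  E            0.7168     0.06713     0.03949    0.001161
  solve Keq expr → x = -0.00617; check Q = 1.7120e-05
Then change container volume by factor 0.5 (V_new/V_old).
Step 2:
                    M           L           A           G
  I             1.434      0.1343     0.07898    0.002322
  C       -8.9287e-04 -8.9287e-04 -4.4643e-04    0.001339
  E             1.433      0.1334     0.07853    0.003662
  solve Keq expr → x = 4.4643e-04; check Q = 1.7120e-05
Then change container volume by factor 1.5 (V_new/V_old).
Step 3:
                    M           L           A           G
  I            0.9552     0.08891     0.05236    0.002441
  C        3.8008e-04  3.8008e-04  1.9004e-04 -5.7012e-04
  E            0.9556     0.08929     0.05255    0.001871
  solve Keq expr → x = -1.9004e-04; check Q = 1.7120e-05

Q₀ = 0.1533; Q > K (proceeds reverse)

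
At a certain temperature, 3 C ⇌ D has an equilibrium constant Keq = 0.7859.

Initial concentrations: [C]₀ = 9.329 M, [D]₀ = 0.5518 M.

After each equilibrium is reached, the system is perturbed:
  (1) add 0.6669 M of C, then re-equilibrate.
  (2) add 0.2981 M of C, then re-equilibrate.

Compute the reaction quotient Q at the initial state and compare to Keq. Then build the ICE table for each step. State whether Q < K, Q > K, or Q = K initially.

Q₀ = 6.7964e-04; Q < K (proceeds forward)

Q₀ = 6.7964e-04 vs Keq = 0.7859 ⇒ Q<K, forward
Step 1:
                  C         D
  Initial     9.329    0.5518
  Change     -7.743     2.581
  Equil       1.586     3.133
  solve Keq expr → x = 2.581; check Q = 0.7859
Then add 0.6669 M of C.
Step 2:
                  C         D
  Initial     2.253     3.133
  Change    -0.6321    0.2107
  Equil        1.62     3.344
  solve Keq expr → x = 0.2107; check Q = 0.7859
Then add 0.2981 M of C.
Step 3:
                  C         D
  Initial     1.918     3.344
  Change     -0.283   0.09433
  Equil       1.635     3.438
  solve Keq expr → x = 0.09433; check Q = 0.7859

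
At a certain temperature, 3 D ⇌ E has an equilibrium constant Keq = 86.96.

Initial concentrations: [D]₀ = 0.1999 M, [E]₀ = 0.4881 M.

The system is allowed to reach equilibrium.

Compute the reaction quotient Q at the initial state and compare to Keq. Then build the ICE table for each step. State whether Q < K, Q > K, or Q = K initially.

Q₀ = 61.1 vs Keq = 86.96 ⇒ Q<K, forward
Step 1:
                    D           E
  Initial      0.1999      0.4881
  Change     -0.02132    0.007108
  Equil        0.1786      0.4952
  solve Keq expr → x = 0.007108; check Q = 86.96

Q₀ = 61.1; Q < K (proceeds forward)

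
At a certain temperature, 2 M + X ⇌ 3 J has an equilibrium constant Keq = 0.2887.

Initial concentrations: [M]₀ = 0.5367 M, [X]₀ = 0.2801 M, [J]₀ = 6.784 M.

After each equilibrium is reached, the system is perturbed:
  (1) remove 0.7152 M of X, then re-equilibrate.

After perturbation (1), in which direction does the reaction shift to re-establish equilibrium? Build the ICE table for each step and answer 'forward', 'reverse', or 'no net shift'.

Q₀ = 3870 vs Keq = 0.2887 ⇒ Q>K, reverse
Step 1:
                   M          X          J
  I           0.5367     0.2801      6.784
  C             3.21      1.605     -4.815
  E            3.746      1.885      1.969
  solve Keq expr → x = -1.605; check Q = 0.2887
Then remove 0.7152 M of X.
Step 2:
                   M          X          J
  I            3.746       1.17      1.969
  C           0.1421    0.07106    -0.2132
  E            3.889      1.241      1.756
  solve Keq expr → x = -0.07106; check Q = 0.2887

Direction: reverse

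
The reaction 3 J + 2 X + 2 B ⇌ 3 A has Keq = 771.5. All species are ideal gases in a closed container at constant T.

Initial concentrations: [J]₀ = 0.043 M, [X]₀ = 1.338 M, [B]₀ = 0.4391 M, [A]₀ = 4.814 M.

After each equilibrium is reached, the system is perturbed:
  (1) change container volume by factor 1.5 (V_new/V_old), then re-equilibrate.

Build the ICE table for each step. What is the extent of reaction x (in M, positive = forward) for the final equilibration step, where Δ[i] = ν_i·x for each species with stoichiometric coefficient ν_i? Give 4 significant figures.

x = -0.04044 M

Q₀ = 4.0651e+06 vs Keq = 771.5 ⇒ Q>K, reverse
Step 1:
                    J           X           B           A
  init          0.043       1.338      0.4391       4.814
  Δ               0.4      0.2666      0.2666        -0.4
  eq            0.443       1.605      0.7057       4.414
  solve Keq expr → x = -0.1333; check Q = 771.5
Then change container volume by factor 1.5 (V_new/V_old).
Step 2:
                    J           X           B           A
  init         0.2953        1.07      0.4705       2.943
  Δ            0.1213     0.08088     0.08088     -0.1213
  eq           0.4166       1.151      0.5514       2.821
  solve Keq expr → x = -0.04044; check Q = 771.5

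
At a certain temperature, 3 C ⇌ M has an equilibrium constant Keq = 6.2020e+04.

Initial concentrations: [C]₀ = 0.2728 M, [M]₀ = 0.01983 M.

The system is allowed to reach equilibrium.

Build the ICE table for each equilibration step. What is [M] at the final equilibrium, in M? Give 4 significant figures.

Q₀ = 0.9768 vs Keq = 6.2020e+04 ⇒ Q<K, forward
Step 1:
                  C         M
  I          0.2728   0.01983
  C         -0.2608   0.08694
  E         0.01198    0.1068
  solve Keq expr → x = 0.08694; check Q = 6.2020e+04

[M]_eq = 0.1068 M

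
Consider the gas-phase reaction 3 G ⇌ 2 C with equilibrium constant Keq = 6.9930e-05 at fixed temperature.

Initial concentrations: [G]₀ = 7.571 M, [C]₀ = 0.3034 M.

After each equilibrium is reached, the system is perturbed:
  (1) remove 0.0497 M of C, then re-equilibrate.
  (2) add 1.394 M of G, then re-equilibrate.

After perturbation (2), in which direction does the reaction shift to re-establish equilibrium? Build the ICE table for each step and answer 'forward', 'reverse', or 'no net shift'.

Direction: forward

Q₀ = 2.1212e-04 vs Keq = 6.9930e-05 ⇒ Q>K, reverse
Step 1:
                    G           C
  I             7.571      0.3034
  C            0.1842     -0.1228
  E             7.755      0.1806
  solve Keq expr → x = -0.0614; check Q = 6.9930e-05
Then remove 0.0497 M of C.
Step 2:
                    G           C
  I             7.755      0.1309
  C          -0.07085     0.04723
  E             7.684      0.1781
  solve Keq expr → x = 0.02362; check Q = 6.9930e-05
Then add 1.394 M of G.
Step 3:
                    G           C
  I             9.078      0.1781
  C          -0.07185      0.0479
  E             9.007       0.226
  solve Keq expr → x = 0.02395; check Q = 6.9930e-05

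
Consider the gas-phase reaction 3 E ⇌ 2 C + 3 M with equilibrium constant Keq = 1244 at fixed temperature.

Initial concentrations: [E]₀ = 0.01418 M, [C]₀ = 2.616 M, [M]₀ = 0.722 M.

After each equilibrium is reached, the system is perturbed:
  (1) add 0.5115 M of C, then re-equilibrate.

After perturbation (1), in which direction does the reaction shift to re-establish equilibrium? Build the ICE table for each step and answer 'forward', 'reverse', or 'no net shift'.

Q₀ = 9.0335e+05 vs Keq = 1244 ⇒ Q>K, reverse
Step 1:
                  E         C         M
  Initial   0.01418     2.616     0.722
  Change    0.09476  -0.06317  -0.09476
  Equil      0.1089     2.553    0.6272
  solve Keq expr → x = -0.03159; check Q = 1244
Then add 0.5115 M of C.
Step 2:
                  E         C         M
  Initial    0.1089     3.064    0.6272
  Change    0.01162 -0.007747  -0.01162
  Equil      0.1206     3.057    0.6156
  solve Keq expr → x = -0.003874; check Q = 1244

Direction: reverse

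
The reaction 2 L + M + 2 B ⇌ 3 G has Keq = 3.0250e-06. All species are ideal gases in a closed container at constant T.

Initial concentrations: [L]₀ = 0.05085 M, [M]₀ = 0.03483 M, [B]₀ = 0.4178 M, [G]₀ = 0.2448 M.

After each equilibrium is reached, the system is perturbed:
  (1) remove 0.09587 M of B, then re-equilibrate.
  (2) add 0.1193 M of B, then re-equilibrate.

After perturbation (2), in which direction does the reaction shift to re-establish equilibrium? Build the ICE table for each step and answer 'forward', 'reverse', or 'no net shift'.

Direction: forward

Q₀ = 933.2 vs Keq = 3.0250e-06 ⇒ Q>K, reverse
Step 1:
                   L          M          B          G
  init       0.05085    0.03483     0.4178     0.2448
  Δ            0.162    0.08102      0.162    -0.2431
  eq          0.2129     0.1158     0.5798   0.001748
  solve Keq expr → x = -0.08102; check Q = 3.0250e-06
Then remove 0.09587 M of B.
Step 2:
                   L          M          B          G
  init        0.2129     0.1158      0.484   0.001748
  Δ       1.3146e-04 6.5730e-05 1.3146e-04 -1.9719e-04
  eq           0.213     0.1159     0.4841   0.001551
  solve Keq expr → x = -6.5730e-05; check Q = 3.0250e-06
Then add 0.1193 M of B.
Step 3:
                   L          M          B          G
  init         0.213     0.1159     0.6034   0.001551
  Δ       -1.6243e-04 -8.1216e-05 -1.6243e-04 2.4365e-04
  eq          0.2129     0.1158     0.6032   0.001794
  solve Keq expr → x = 8.1216e-05; check Q = 3.0250e-06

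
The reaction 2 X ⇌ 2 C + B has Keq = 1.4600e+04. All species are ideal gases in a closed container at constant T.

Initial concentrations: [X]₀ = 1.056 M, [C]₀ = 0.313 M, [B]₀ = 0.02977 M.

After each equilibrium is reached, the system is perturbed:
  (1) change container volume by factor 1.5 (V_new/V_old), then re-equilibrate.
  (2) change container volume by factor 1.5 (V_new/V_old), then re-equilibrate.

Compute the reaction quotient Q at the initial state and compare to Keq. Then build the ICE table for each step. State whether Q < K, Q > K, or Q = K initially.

Q₀ = 0.002615; Q < K (proceeds forward)

Q₀ = 0.002615 vs Keq = 1.4600e+04 ⇒ Q<K, forward
Step 1:
                  X         C         B
  init        1.056     0.313   0.02977
  Δ          -1.048     1.048    0.5238
  eq       0.008378     1.361    0.5536
  solve Keq expr → x = 0.5238; check Q = 1.4600e+04
Then change container volume by factor 1.5 (V_new/V_old).
Step 2:
                  X         C         B
  init     0.005585    0.9071    0.3691
  Δ       -0.001017  0.001017 5.0835e-04
  eq       0.004569    0.9081    0.3696
  solve Keq expr → x = 5.0835e-04; check Q = 1.4600e+04
Then change container volume by factor 1.5 (V_new/V_old).
Step 3:
                  X         C         B
  init     0.003046    0.6054    0.2464
  Δ       -5.5524e-04 5.5524e-04 2.7762e-04
  eq       0.002491     0.606    0.2467
  solve Keq expr → x = 2.7762e-04; check Q = 1.4600e+04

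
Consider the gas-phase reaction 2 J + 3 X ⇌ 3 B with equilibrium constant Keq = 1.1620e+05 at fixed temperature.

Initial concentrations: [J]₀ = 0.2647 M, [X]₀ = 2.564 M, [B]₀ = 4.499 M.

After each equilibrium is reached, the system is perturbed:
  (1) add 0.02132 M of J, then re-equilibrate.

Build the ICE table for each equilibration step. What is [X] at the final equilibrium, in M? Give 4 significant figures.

Q₀ = 77.11 vs Keq = 1.1620e+05 ⇒ Q<K, forward
Step 1:
                    J           X           B
  I            0.2647       2.564       4.499
  C           -0.2549     -0.3823      0.3823
  E          0.009818       2.182       4.881
  solve Keq expr → x = 0.1274; check Q = 1.1620e+05
Then add 0.02132 M of J.
Step 2:
                    J           X           B
  I           0.03114       2.182       4.881
  C          -0.02101    -0.03151     0.03151
  E           0.01013        2.15       4.913
  solve Keq expr → x = 0.0105; check Q = 1.1620e+05

[X]_eq = 2.15 M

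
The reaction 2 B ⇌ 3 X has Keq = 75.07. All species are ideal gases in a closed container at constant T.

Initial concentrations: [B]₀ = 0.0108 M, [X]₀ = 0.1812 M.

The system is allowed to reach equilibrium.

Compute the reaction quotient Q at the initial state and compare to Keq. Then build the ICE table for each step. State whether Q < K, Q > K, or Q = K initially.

Q₀ = 51.01; Q < K (proceeds forward)

Q₀ = 51.01 vs Keq = 75.07 ⇒ Q<K, forward
Step 1:
                   B          X
  Initial     0.0108     0.1812
  Change   -0.001708   0.002562
  Equil     0.009092     0.1838
  solve Keq expr → x = 8.5409e-04; check Q = 75.07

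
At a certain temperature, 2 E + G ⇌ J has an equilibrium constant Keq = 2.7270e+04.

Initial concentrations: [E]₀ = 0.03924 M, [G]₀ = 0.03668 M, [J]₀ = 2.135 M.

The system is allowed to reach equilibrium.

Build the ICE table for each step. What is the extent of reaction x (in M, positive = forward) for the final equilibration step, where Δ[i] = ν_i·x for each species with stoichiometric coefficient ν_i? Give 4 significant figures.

Q₀ = 3.7802e+04 vs Keq = 2.7270e+04 ⇒ Q>K, reverse
Step 1:
                  E         G         J
  I         0.03924   0.03668     2.135
  C        0.005338  0.002669 -0.002669
  E         0.04458   0.03935     2.132
  solve Keq expr → x = -0.002669; check Q = 2.7270e+04

x = -0.002669 M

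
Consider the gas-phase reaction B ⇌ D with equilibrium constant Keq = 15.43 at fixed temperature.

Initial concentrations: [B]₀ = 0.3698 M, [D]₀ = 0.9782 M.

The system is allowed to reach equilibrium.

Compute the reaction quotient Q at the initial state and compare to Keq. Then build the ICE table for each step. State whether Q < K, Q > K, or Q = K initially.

Q₀ = 2.645 vs Keq = 15.43 ⇒ Q<K, forward
Step 1:
                    B           D
  init         0.3698      0.9782
  Δ           -0.2878      0.2878
  eq          0.08205       1.266
  solve Keq expr → x = 0.2878; check Q = 15.43

Q₀ = 2.645; Q < K (proceeds forward)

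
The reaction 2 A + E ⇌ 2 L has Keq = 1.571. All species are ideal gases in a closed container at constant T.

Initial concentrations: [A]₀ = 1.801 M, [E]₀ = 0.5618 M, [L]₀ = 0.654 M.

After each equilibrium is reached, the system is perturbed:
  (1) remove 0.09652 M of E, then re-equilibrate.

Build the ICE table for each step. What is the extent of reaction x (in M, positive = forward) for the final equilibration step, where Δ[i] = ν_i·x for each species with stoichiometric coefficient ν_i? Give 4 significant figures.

x = -0.03024 M

Q₀ = 0.2347 vs Keq = 1.571 ⇒ Q<K, forward
Step 1:
                    A           E           L
  Initial       1.801      0.5618       0.654
  Change      -0.4009     -0.2004      0.4009
  Equil           1.4      0.3614       1.055
  solve Keq expr → x = 0.2004; check Q = 1.571
Then remove 0.09652 M of E.
Step 2:
                    A           E           L
  Initial         1.4      0.2648       1.055
  Change      0.06047     0.03024    -0.06047
  Equil         1.461      0.2951      0.9944
  solve Keq expr → x = -0.03024; check Q = 1.571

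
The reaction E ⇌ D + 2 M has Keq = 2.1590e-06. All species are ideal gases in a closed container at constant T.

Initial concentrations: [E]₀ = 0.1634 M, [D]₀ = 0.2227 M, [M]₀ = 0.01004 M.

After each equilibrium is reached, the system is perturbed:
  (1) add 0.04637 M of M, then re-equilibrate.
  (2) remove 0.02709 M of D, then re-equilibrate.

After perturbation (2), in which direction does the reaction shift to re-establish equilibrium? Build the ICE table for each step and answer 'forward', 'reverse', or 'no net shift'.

Q₀ = 1.3738e-04 vs Keq = 2.1590e-06 ⇒ Q>K, reverse
Step 1:
                  E         D         M
  Initial    0.1634    0.2227   0.01004
  Change   0.004376 -0.004376 -0.008752
  Equil      0.1678    0.2183  0.001288
  solve Keq expr → x = -0.004376; check Q = 2.1590e-06
Then add 0.04637 M of M.
Step 2:
                  E         D         M
  Initial    0.1678    0.2183   0.04766
  Change     0.0231   -0.0231  -0.04621
  Equil      0.1909    0.1952  0.001453
  solve Keq expr → x = -0.0231; check Q = 2.1590e-06
Then remove 0.02709 M of D.
Step 3:
                  E         D         M
  Initial    0.1909    0.1681  0.001453
  Change  -5.6095e-05 5.6095e-05 1.1219e-04
  Equil      0.1908    0.1682  0.001565
  solve Keq expr → x = 5.6095e-05; check Q = 2.1590e-06

Direction: forward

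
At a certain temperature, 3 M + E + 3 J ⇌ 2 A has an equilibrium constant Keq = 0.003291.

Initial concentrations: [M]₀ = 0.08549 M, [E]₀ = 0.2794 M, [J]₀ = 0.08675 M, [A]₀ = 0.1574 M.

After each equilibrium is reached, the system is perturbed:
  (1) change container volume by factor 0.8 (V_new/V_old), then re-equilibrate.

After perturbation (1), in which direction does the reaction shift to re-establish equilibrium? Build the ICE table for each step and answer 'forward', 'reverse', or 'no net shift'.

Q₀ = 2.1738e+05 vs Keq = 0.003291 ⇒ Q>K, reverse
Step 1:
                    M           E           J           A
  init        0.08549      0.2794     0.08675      0.1574
  Δ            0.2344     0.07814      0.2344     -0.1563
  eq           0.3199      0.3575      0.3212     0.00113
  solve Keq expr → x = -0.07814; check Q = 0.003291
Then change container volume by factor 0.8 (V_new/V_old).
Step 2:
                    M           E           J           A
  init         0.3999      0.4469      0.4014    0.001412
  Δ         -0.001537 -5.1247e-04   -0.001537    0.001025
  eq           0.3983      0.4464      0.3999    0.002437
  solve Keq expr → x = 5.1247e-04; check Q = 0.003291

Direction: forward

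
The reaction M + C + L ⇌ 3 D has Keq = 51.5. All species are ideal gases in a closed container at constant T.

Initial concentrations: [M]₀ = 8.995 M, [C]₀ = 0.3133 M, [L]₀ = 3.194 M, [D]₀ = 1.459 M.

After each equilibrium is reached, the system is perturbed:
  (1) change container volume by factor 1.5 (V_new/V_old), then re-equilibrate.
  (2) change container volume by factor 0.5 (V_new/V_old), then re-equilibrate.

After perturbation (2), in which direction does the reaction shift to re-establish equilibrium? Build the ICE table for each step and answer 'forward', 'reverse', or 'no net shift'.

Q₀ = 0.345 vs Keq = 51.5 ⇒ Q<K, forward
Step 1:
                    M           C           L           D
  init          8.995      0.3133       3.194       1.459
  Δ            -0.303      -0.303      -0.303      0.9091
  eq            8.692     0.01026       2.891       2.368
  solve Keq expr → x = 0.303; check Q = 51.5
Then change container volume by factor 1.5 (V_new/V_old).
Step 2:
                    M           C           L           D
  init          5.795    0.006841       1.927       1.579
  Δ                 0           0           0           0
  eq            5.795    0.006841       1.927       1.579
  solve Keq expr → x = 0; check Q = 51.5
Then change container volume by factor 0.5 (V_new/V_old).
Step 3:
                    M           C           L           D
  init          11.59     0.01368       3.855       3.157
  Δ                 0           0           0           0
  eq            11.59     0.01368       3.855       3.157
  solve Keq expr → x = 0; check Q = 51.5

Direction: no net shift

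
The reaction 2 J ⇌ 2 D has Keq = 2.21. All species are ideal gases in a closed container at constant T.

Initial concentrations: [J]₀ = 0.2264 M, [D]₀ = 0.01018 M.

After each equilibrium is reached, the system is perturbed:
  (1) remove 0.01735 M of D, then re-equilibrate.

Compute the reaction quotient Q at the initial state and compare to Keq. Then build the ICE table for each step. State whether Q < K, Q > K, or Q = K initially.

Q₀ = 0.002022; Q < K (proceeds forward)

Q₀ = 0.002022 vs Keq = 2.21 ⇒ Q<K, forward
Step 1:
                    J           D
  I            0.2264     0.01018
  C           -0.1313      0.1313
  E           0.09514      0.1414
  solve Keq expr → x = 0.06563; check Q = 2.21
Then remove 0.01735 M of D.
Step 2:
                    J           D
  I           0.09514      0.1241
  C         -0.006977    0.006977
  E           0.08816      0.1311
  solve Keq expr → x = 0.003489; check Q = 2.21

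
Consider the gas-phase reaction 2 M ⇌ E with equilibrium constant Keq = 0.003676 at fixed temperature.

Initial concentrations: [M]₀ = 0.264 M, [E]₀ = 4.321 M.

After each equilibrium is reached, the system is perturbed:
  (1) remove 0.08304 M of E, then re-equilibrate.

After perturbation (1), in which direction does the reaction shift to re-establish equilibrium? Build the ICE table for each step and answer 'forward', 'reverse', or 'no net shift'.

Direction: forward

Q₀ = 62 vs Keq = 0.003676 ⇒ Q>K, reverse
Step 1:
                    M           E
  I             0.264       4.321
  C             8.125      -4.062
  E             8.389      0.2587
  solve Keq expr → x = -4.062; check Q = 0.003676
Then remove 0.08304 M of E.
Step 2:
                    M           E
  I             8.389      0.1756
  C            -0.148     0.07399
  E             8.241      0.2496
  solve Keq expr → x = 0.07399; check Q = 0.003676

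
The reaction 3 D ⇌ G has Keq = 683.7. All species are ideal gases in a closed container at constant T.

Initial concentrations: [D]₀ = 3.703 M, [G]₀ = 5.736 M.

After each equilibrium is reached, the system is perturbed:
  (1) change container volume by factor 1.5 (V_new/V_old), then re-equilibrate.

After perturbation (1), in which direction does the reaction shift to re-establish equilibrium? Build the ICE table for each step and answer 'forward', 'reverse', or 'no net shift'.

Q₀ = 0.113 vs Keq = 683.7 ⇒ Q<K, forward
Step 1:
                    D           G
  Initial       3.703       5.736
  Change       -3.487       1.162
  Equil        0.2161       6.898
  solve Keq expr → x = 1.162; check Q = 683.7
Then change container volume by factor 1.5 (V_new/V_old).
Step 2:
                    D           G
  Initial      0.1441       4.599
  Change      0.04451    -0.01484
  Equil        0.1886       4.584
  solve Keq expr → x = -0.01484; check Q = 683.7

Direction: reverse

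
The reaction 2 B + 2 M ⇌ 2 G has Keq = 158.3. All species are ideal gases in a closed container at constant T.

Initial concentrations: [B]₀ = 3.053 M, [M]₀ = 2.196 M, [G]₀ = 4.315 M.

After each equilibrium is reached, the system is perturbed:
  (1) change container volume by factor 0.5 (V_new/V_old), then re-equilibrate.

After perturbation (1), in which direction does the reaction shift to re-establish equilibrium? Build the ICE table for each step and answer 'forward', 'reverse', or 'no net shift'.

Q₀ = 0.4142 vs Keq = 158.3 ⇒ Q<K, forward
Step 1:
                    B           M           G
  Initial       3.053       2.196       4.315
  Change       -1.806      -1.806       1.806
  Equil         1.247      0.3901       6.121
  solve Keq expr → x = 0.903; check Q = 158.3
Then change container volume by factor 0.5 (V_new/V_old).
Step 2:
                    B           M           G
  Initial       2.494      0.7802       12.24
  Change      -0.3208     -0.3208      0.3208
  Equil         2.173      0.4594       12.56
  solve Keq expr → x = 0.1604; check Q = 158.3

Direction: forward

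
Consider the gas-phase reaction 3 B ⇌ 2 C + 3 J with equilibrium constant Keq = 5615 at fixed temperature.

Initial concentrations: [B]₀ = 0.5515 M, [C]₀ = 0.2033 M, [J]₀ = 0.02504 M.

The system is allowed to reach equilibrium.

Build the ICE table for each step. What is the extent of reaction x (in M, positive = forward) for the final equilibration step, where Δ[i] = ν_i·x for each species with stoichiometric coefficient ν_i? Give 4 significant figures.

x = 0.1768 M

Q₀ = 3.8685e-06 vs Keq = 5615 ⇒ Q<K, forward
Step 1:
                   B          C          J
  init        0.5515     0.2033    0.02504
  Δ          -0.5303     0.3536     0.5303
  eq         0.02115     0.5569     0.5554
  solve Keq expr → x = 0.1768; check Q = 5615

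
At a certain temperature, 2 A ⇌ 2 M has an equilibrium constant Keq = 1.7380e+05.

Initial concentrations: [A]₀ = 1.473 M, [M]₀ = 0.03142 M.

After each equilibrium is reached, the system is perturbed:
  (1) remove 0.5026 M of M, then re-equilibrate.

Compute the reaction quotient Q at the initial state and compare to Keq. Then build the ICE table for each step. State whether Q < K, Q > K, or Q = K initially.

Q₀ = 4.5500e-04 vs Keq = 1.7380e+05 ⇒ Q<K, forward
Step 1:
                   A          M
  I            1.473    0.03142
  C           -1.469      1.469
  E           0.0036      1.501
  solve Keq expr → x = 0.7347; check Q = 1.7380e+05
Then remove 0.5026 M of M.
Step 2:
                   A          M
  I           0.0036     0.9982
  C        -0.001203   0.001203
  E         0.002397     0.9994
  solve Keq expr → x = 6.0135e-04; check Q = 1.7380e+05

Q₀ = 4.5500e-04; Q < K (proceeds forward)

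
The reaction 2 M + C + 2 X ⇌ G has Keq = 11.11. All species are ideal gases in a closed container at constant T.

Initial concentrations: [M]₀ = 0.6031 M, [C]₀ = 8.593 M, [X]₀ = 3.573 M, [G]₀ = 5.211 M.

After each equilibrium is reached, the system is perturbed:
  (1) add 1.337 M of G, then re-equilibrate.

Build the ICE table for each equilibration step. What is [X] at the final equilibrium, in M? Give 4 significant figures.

[X]_eq = 3.059 M

Q₀ = 0.1306 vs Keq = 11.11 ⇒ Q<K, forward
Step 1:
                   M          C          X          G
  init        0.6031      8.593      3.573      5.211
  Δ          -0.5234    -0.2617    -0.5234     0.2617
  eq         0.07973      8.331       3.05      5.473
  solve Keq expr → x = 0.2617; check Q = 11.11
Then add 1.337 M of G.
Step 2:
                   M          C          X          G
  init       0.07973      8.331       3.05       6.81
  Δ         0.008897   0.004448   0.008897  -0.004448
  eq         0.08863      8.336      3.059      6.805
  solve Keq expr → x = -0.004448; check Q = 11.11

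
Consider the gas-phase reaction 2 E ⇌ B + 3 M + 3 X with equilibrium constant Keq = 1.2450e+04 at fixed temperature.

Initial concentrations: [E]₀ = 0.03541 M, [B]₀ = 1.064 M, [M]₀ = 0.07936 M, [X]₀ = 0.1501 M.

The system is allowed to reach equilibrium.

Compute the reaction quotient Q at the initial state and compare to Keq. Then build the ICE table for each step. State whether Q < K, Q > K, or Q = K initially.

Q₀ = 0.001434 vs Keq = 1.2450e+04 ⇒ Q<K, forward
Step 1:
                    E           B           M           X
  init        0.03541       1.064     0.07936      0.1501
  Δ          -0.03537     0.01768     0.05305     0.05305
  eq       4.1124e-05       1.082      0.1324      0.2032
  solve Keq expr → x = 0.01768; check Q = 1.2450e+04

Q₀ = 0.001434; Q < K (proceeds forward)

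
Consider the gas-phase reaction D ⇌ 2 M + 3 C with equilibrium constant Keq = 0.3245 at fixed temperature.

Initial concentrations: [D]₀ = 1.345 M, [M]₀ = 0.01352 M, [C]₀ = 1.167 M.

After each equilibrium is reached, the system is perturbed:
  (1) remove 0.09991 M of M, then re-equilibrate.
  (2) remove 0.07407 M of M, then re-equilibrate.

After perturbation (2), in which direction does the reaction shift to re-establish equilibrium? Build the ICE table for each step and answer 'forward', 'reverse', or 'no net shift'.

Q₀ = 2.1599e-04 vs Keq = 0.3245 ⇒ Q<K, forward
Step 1:
                   D          M          C
  Initial      1.345    0.01352      1.167
  Change     -0.1464     0.2928     0.4392
  Equil        1.199     0.3064      1.606
  solve Keq expr → x = 0.1464; check Q = 0.3245
Then remove 0.09991 M of M.
Step 2:
                   D          M          C
  Initial      1.199     0.2064      1.606
  Change    -0.03431    0.06863     0.1029
  Equil        1.164     0.2751      1.709
  solve Keq expr → x = 0.03431; check Q = 0.3245
Then remove 0.07407 M of M.
Step 3:
                   D          M          C
  Initial      1.164      0.201      1.709
  Change     -0.0265      0.053     0.0795
  Equil        1.138      0.254      1.789
  solve Keq expr → x = 0.0265; check Q = 0.3245

Direction: forward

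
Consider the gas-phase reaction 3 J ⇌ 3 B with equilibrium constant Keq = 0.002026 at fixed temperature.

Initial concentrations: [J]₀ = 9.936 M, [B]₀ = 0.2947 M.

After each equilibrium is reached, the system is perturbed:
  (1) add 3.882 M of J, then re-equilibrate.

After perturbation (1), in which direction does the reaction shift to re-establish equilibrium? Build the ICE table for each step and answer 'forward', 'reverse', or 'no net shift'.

Direction: forward

Q₀ = 2.6092e-05 vs Keq = 0.002026 ⇒ Q<K, forward
Step 1:
                  J         B
  init        9.936    0.2947
  Δ         -0.8544    0.8544
  eq          9.082     1.149
  solve Keq expr → x = 0.2848; check Q = 0.002026
Then add 3.882 M of J.
Step 2:
                  J         B
  init        12.96     1.149
  Δ          -0.436     0.436
  eq          12.53     1.585
  solve Keq expr → x = 0.1453; check Q = 0.002026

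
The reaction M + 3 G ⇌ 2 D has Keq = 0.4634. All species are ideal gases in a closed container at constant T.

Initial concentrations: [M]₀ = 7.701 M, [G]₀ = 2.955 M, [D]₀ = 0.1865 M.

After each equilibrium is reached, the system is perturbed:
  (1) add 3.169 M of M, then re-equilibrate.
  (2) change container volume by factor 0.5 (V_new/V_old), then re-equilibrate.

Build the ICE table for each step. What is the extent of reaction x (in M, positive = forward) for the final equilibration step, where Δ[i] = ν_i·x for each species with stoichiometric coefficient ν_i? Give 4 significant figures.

Q₀ = 1.7504e-04 vs Keq = 0.4634 ⇒ Q<K, forward
Step 1:
                  M         G         D
  I           7.701     2.955    0.1865
  C         -0.6833     -2.05     1.367
  E           7.018    0.9052     1.553
  solve Keq expr → x = 0.6833; check Q = 0.4634
Then add 3.169 M of M.
Step 2:
                  M         G         D
  I           10.19    0.9052     1.553
  C        -0.02851  -0.08552   0.05701
  E           10.16    0.8197      1.61
  solve Keq expr → x = 0.02851; check Q = 0.4634
Then change container volume by factor 0.5 (V_new/V_old).
Step 3:
                  M         G         D
  I           20.32     1.639      3.22
  C         -0.1764   -0.5293    0.3528
  E           20.14      1.11     3.573
  solve Keq expr → x = 0.1764; check Q = 0.4634

x = 0.1764 M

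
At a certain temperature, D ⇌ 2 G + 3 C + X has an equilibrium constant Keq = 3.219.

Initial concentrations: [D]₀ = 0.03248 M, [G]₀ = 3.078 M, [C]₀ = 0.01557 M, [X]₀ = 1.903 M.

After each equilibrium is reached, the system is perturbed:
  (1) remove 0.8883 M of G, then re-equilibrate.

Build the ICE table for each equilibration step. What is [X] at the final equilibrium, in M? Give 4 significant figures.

[X]_eq = 1.932 M

Q₀ = 0.002095 vs Keq = 3.219 ⇒ Q<K, forward
Step 1:
                  D         G         C         X
  init      0.03248     3.078   0.01557     1.903
  Δ        -0.02712   0.05424   0.08137   0.02712
  eq       0.005358     3.132   0.09694      1.93
  solve Keq expr → x = 0.02712; check Q = 3.219
Then remove 0.8883 M of G.
Step 2:
                  D         G         C         X
  init     0.005358     2.244   0.09694      1.93
  Δ       -0.002039  0.004077  0.006116  0.002039
  eq        0.00332     2.248    0.1031     1.932
  solve Keq expr → x = 0.002039; check Q = 3.219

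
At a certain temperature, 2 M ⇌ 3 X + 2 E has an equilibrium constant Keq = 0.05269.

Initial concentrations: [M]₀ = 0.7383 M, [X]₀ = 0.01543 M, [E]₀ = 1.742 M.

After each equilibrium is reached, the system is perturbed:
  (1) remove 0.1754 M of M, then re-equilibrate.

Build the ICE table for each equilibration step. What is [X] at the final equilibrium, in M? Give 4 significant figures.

Q₀ = 2.0452e-05 vs Keq = 0.05269 ⇒ Q<K, forward
Step 1:
                    M           X           E
  I            0.7383     0.01543       1.742
  C           -0.1111      0.1666      0.1111
  E            0.6272      0.1821       1.853
  solve Keq expr → x = 0.05555; check Q = 0.05269
Then remove 0.1754 M of M.
Step 2:
                    M           X           E
  I            0.4518      0.1821       1.853
  C           0.02022    -0.03033    -0.02022
  E             0.472      0.1517       1.833
  solve Keq expr → x = -0.01011; check Q = 0.05269

[X]_eq = 0.1517 M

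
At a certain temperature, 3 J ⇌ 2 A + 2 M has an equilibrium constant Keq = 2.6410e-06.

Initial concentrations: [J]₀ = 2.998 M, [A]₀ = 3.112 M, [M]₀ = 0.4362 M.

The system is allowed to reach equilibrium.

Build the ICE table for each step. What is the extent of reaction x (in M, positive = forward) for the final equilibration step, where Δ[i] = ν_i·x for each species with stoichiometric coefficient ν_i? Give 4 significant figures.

x = -0.216 M

Q₀ = 0.06838 vs Keq = 2.6410e-06 ⇒ Q>K, reverse
Step 1:
                    J           A           M
  I             2.998       3.112      0.4362
  C             0.648      -0.432      -0.432
  E             3.646        2.68    0.004221
  solve Keq expr → x = -0.216; check Q = 2.6410e-06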